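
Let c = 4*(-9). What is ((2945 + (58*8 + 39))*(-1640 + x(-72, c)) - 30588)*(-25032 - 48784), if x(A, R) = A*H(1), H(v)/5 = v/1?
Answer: 511293019808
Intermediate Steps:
H(v) = 5*v (H(v) = 5*(v/1) = 5*(v*1) = 5*v)
c = -36
x(A, R) = 5*A (x(A, R) = A*(5*1) = A*5 = 5*A)
((2945 + (58*8 + 39))*(-1640 + x(-72, c)) - 30588)*(-25032 - 48784) = ((2945 + (58*8 + 39))*(-1640 + 5*(-72)) - 30588)*(-25032 - 48784) = ((2945 + (464 + 39))*(-1640 - 360) - 30588)*(-73816) = ((2945 + 503)*(-2000) - 30588)*(-73816) = (3448*(-2000) - 30588)*(-73816) = (-6896000 - 30588)*(-73816) = -6926588*(-73816) = 511293019808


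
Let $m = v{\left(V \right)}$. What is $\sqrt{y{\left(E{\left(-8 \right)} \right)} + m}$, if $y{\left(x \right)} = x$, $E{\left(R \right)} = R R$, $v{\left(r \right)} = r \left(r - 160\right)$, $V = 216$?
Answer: $8 \sqrt{190} \approx 110.27$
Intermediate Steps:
$v{\left(r \right)} = r \left(-160 + r\right)$
$E{\left(R \right)} = R^{2}$
$m = 12096$ ($m = 216 \left(-160 + 216\right) = 216 \cdot 56 = 12096$)
$\sqrt{y{\left(E{\left(-8 \right)} \right)} + m} = \sqrt{\left(-8\right)^{2} + 12096} = \sqrt{64 + 12096} = \sqrt{12160} = 8 \sqrt{190}$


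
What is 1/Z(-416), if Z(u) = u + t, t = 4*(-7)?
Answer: -1/444 ≈ -0.0022523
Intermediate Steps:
t = -28
Z(u) = -28 + u (Z(u) = u - 28 = -28 + u)
1/Z(-416) = 1/(-28 - 416) = 1/(-444) = -1/444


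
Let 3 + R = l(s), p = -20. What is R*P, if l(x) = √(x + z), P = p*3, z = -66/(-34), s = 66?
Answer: 180 - 60*√19635/17 ≈ -314.56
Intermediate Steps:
z = 33/17 (z = -66*(-1/34) = 33/17 ≈ 1.9412)
P = -60 (P = -20*3 = -60)
l(x) = √(33/17 + x) (l(x) = √(x + 33/17) = √(33/17 + x))
R = -3 + √19635/17 (R = -3 + √(561 + 289*66)/17 = -3 + √(561 + 19074)/17 = -3 + √19635/17 ≈ 5.2426)
R*P = (-3 + √19635/17)*(-60) = 180 - 60*√19635/17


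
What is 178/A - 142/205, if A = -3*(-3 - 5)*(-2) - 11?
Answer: -44868/12095 ≈ -3.7096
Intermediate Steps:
A = -59 (A = -3*(-8)*(-2) - 11 = 24*(-2) - 11 = -48 - 11 = -59)
178/A - 142/205 = 178/(-59) - 142/205 = 178*(-1/59) - 142*1/205 = -178/59 - 142/205 = -44868/12095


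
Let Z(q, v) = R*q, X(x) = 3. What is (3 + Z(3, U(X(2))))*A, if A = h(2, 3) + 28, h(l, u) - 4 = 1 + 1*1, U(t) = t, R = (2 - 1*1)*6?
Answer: 714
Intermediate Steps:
R = 6 (R = (2 - 1)*6 = 1*6 = 6)
h(l, u) = 6 (h(l, u) = 4 + (1 + 1*1) = 4 + (1 + 1) = 4 + 2 = 6)
Z(q, v) = 6*q
A = 34 (A = 6 + 28 = 34)
(3 + Z(3, U(X(2))))*A = (3 + 6*3)*34 = (3 + 18)*34 = 21*34 = 714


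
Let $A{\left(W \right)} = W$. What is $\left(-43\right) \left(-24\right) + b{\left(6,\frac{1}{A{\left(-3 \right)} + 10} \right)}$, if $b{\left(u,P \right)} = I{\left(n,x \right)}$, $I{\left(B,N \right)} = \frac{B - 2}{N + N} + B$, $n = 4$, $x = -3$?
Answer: $\frac{3107}{3} \approx 1035.7$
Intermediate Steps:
$I{\left(B,N \right)} = B + \frac{-2 + B}{2 N}$ ($I{\left(B,N \right)} = \frac{-2 + B}{2 N} + B = B + \frac{-2 + B}{2 N}$)
$b{\left(u,P \right)} = \frac{11}{3}$ ($b{\left(u,P \right)} = \frac{-1 + \frac{1}{2} \cdot 4 + 4 \left(-3\right)}{-3} = - \frac{-1 + 2 - 12}{3} = \left(- \frac{1}{3}\right) \left(-11\right) = \frac{11}{3}$)
$\left(-43\right) \left(-24\right) + b{\left(6,\frac{1}{A{\left(-3 \right)} + 10} \right)} = \left(-43\right) \left(-24\right) + \frac{11}{3} = 1032 + \frac{11}{3} = \frac{3107}{3}$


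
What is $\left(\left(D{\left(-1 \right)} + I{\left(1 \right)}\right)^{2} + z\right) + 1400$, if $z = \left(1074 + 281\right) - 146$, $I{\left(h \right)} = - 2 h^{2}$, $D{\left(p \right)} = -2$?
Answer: $2625$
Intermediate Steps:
$z = 1209$ ($z = 1355 - 146 = 1209$)
$\left(\left(D{\left(-1 \right)} + I{\left(1 \right)}\right)^{2} + z\right) + 1400 = \left(\left(-2 - 2 \cdot 1^{2}\right)^{2} + 1209\right) + 1400 = \left(\left(-2 - 2\right)^{2} + 1209\right) + 1400 = \left(\left(-4\right)^{2} + 1209\right) + 1400 = \left(16 + 1209\right) + 1400 = 1225 + 1400 = 2625$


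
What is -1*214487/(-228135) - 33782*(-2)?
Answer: 15413927627/228135 ≈ 67565.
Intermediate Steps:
-1*214487/(-228135) - 33782*(-2) = -214487*(-1/228135) - 1*(-67564) = 214487/228135 + 67564 = 15413927627/228135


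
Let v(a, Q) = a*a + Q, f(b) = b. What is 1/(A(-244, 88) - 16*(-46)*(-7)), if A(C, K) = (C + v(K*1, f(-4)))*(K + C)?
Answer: -1/1174528 ≈ -8.5141e-7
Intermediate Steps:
v(a, Q) = Q + a**2 (v(a, Q) = a**2 + Q = Q + a**2)
A(C, K) = (C + K)*(-4 + C + K**2) (A(C, K) = (C + (-4 + (K*1)**2))*(K + C) = (C + (-4 + K**2))*(C + K) = (-4 + C + K**2)*(C + K) = (C + K)*(-4 + C + K**2))
1/(A(-244, 88) - 16*(-46)*(-7)) = 1/(((-244)**2 - 244*88 - 244*(-4 + 88**2) + 88*(-4 + 88**2)) - 16*(-46)*(-7)) = 1/((59536 - 21472 - 244*(-4 + 7744) + 88*(-4 + 7744)) + 736*(-7)) = 1/((59536 - 21472 - 244*7740 + 88*7740) - 5152) = 1/((59536 - 21472 - 1888560 + 681120) - 5152) = 1/(-1169376 - 5152) = 1/(-1174528) = -1/1174528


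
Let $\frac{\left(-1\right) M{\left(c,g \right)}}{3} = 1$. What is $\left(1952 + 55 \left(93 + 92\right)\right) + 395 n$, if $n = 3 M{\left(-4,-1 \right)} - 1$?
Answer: $8177$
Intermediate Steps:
$M{\left(c,g \right)} = -3$ ($M{\left(c,g \right)} = \left(-3\right) 1 = -3$)
$n = -10$ ($n = 3 \left(-3\right) - 1 = -9 - 1 = -10$)
$\left(1952 + 55 \left(93 + 92\right)\right) + 395 n = \left(1952 + 55 \left(93 + 92\right)\right) + 395 \left(-10\right) = \left(1952 + 55 \cdot 185\right) - 3950 = \left(1952 + 10175\right) - 3950 = 12127 - 3950 = 8177$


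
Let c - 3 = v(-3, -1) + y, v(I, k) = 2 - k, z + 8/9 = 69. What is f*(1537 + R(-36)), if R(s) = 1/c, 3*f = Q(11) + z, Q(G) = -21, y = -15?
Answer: 5864768/243 ≈ 24135.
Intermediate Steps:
z = 613/9 (z = -8/9 + 69 = 613/9 ≈ 68.111)
f = 424/27 (f = (-21 + 613/9)/3 = (⅓)*(424/9) = 424/27 ≈ 15.704)
c = -9 (c = 3 + ((2 - 1*(-1)) - 15) = 3 + ((2 + 1) - 15) = 3 + (3 - 15) = 3 - 12 = -9)
R(s) = -⅑ (R(s) = 1/(-9) = -⅑)
f*(1537 + R(-36)) = 424*(1537 - ⅑)/27 = (424/27)*(13832/9) = 5864768/243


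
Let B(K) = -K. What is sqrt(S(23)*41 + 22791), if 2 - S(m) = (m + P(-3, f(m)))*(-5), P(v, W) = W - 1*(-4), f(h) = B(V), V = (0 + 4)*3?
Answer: 2*sqrt(6487) ≈ 161.08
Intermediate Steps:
V = 12 (V = 4*3 = 12)
f(h) = -12 (f(h) = -1*12 = -12)
P(v, W) = 4 + W (P(v, W) = W + 4 = 4 + W)
S(m) = -38 + 5*m (S(m) = 2 - (m + (4 - 12))*(-5) = 2 - (m - 8)*(-5) = 2 - (-8 + m)*(-5) = 2 - (40 - 5*m) = 2 + (-40 + 5*m) = -38 + 5*m)
sqrt(S(23)*41 + 22791) = sqrt((-38 + 5*23)*41 + 22791) = sqrt((-38 + 115)*41 + 22791) = sqrt(77*41 + 22791) = sqrt(3157 + 22791) = sqrt(25948) = 2*sqrt(6487)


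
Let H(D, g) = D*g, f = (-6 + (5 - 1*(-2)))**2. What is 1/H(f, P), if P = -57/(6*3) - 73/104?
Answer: -312/1207 ≈ -0.25849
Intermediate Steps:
P = -1207/312 (P = -57/18 - 73*1/104 = -57*1/18 - 73/104 = -19/6 - 73/104 = -1207/312 ≈ -3.8686)
f = 1 (f = (-6 + (5 + 2))**2 = (-6 + 7)**2 = 1**2 = 1)
1/H(f, P) = 1/(1*(-1207/312)) = 1/(-1207/312) = -312/1207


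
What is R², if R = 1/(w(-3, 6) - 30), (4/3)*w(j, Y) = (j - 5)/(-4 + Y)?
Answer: 1/1089 ≈ 0.00091827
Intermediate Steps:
w(j, Y) = 3*(-5 + j)/(4*(-4 + Y)) (w(j, Y) = 3*((j - 5)/(-4 + Y))/4 = 3*((-5 + j)/(-4 + Y))/4 = 3*(-5 + j)/(4*(-4 + Y)))
R = -1/33 (R = 1/(3*(-5 - 3)/(4*(-4 + 6)) - 30) = 1/((¾)*(-8)/2 - 30) = 1/((¾)*(½)*(-8) - 30) = 1/(-3 - 30) = 1/(-33) = -1/33 ≈ -0.030303)
R² = (-1/33)² = 1/1089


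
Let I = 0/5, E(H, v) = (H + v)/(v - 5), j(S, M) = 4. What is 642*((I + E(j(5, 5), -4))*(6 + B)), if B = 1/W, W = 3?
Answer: 0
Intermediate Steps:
B = ⅓ (B = 1/3 = ⅓ ≈ 0.33333)
E(H, v) = (H + v)/(-5 + v)
I = 0 (I = 0*(⅕) = 0)
642*((I + E(j(5, 5), -4))*(6 + B)) = 642*((0 + (4 - 4)/(-5 - 4))*(6 + ⅓)) = 642*((0 + 0/(-9))*(19/3)) = 642*((0 - ⅑*0)*(19/3)) = 642*((0 + 0)*(19/3)) = 642*(0*(19/3)) = 642*0 = 0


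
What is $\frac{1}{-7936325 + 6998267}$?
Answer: $- \frac{1}{938058} \approx -1.066 \cdot 10^{-6}$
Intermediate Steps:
$\frac{1}{-7936325 + 6998267} = \frac{1}{-938058} = - \frac{1}{938058}$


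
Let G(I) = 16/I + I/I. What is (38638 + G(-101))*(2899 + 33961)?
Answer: 143846997780/101 ≈ 1.4242e+9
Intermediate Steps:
G(I) = 1 + 16/I (G(I) = 16/I + 1 = 1 + 16/I)
(38638 + G(-101))*(2899 + 33961) = (38638 + (16 - 101)/(-101))*(2899 + 33961) = (38638 - 1/101*(-85))*36860 = (38638 + 85/101)*36860 = (3902523/101)*36860 = 143846997780/101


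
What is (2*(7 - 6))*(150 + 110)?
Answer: 520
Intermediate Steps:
(2*(7 - 6))*(150 + 110) = (2*1)*260 = 2*260 = 520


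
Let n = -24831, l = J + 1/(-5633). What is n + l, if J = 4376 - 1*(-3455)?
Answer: -95761001/5633 ≈ -17000.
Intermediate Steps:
J = 7831 (J = 4376 + 3455 = 7831)
l = 44112022/5633 (l = 7831 + 1/(-5633) = 7831 - 1/5633 = 44112022/5633 ≈ 7831.0)
n + l = -24831 + 44112022/5633 = -95761001/5633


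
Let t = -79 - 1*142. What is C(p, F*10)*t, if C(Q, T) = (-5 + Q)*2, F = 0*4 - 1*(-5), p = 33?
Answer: -12376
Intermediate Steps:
F = 5 (F = 0 + 5 = 5)
C(Q, T) = -10 + 2*Q
t = -221 (t = -79 - 142 = -221)
C(p, F*10)*t = (-10 + 2*33)*(-221) = (-10 + 66)*(-221) = 56*(-221) = -12376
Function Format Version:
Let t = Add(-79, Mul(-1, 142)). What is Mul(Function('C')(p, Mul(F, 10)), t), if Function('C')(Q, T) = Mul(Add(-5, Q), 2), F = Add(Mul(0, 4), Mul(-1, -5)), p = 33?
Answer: -12376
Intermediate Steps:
F = 5 (F = Add(0, 5) = 5)
Function('C')(Q, T) = Add(-10, Mul(2, Q))
t = -221 (t = Add(-79, -142) = -221)
Mul(Function('C')(p, Mul(F, 10)), t) = Mul(Add(-10, Mul(2, 33)), -221) = Mul(Add(-10, 66), -221) = Mul(56, -221) = -12376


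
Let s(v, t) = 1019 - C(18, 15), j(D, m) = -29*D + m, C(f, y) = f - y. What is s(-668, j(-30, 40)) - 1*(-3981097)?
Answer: 3982113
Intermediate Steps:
j(D, m) = m - 29*D
s(v, t) = 1016 (s(v, t) = 1019 - (18 - 1*15) = 1019 - (18 - 15) = 1019 - 1*3 = 1019 - 3 = 1016)
s(-668, j(-30, 40)) - 1*(-3981097) = 1016 - 1*(-3981097) = 1016 + 3981097 = 3982113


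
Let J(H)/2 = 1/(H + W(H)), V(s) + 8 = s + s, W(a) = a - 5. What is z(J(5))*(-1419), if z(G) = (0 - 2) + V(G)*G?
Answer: 173118/25 ≈ 6924.7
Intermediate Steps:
W(a) = -5 + a
V(s) = -8 + 2*s (V(s) = -8 + (s + s) = -8 + 2*s)
J(H) = 2/(-5 + 2*H) (J(H) = 2/(H + (-5 + H)) = 2/(-5 + 2*H))
z(G) = -2 + G*(-8 + 2*G) (z(G) = (0 - 2) + (-8 + 2*G)*G = -2 + G*(-8 + 2*G))
z(J(5))*(-1419) = (-2 + 2*(2/(-5 + 2*5))*(-4 + 2/(-5 + 2*5)))*(-1419) = (-2 + 2*(2/(-5 + 10))*(-4 + 2/(-5 + 10)))*(-1419) = (-2 + 2*(2/5)*(-4 + 2/5))*(-1419) = (-2 + 2*(2*(⅕))*(-4 + 2*(⅕)))*(-1419) = (-2 + 2*(⅖)*(-4 + ⅖))*(-1419) = (-2 + 2*(⅖)*(-18/5))*(-1419) = (-2 - 72/25)*(-1419) = -122/25*(-1419) = 173118/25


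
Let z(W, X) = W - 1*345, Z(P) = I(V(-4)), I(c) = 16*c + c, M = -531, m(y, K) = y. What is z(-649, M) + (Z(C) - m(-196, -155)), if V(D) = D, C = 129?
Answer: -866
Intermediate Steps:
I(c) = 17*c
Z(P) = -68 (Z(P) = 17*(-4) = -68)
z(W, X) = -345 + W (z(W, X) = W - 345 = -345 + W)
z(-649, M) + (Z(C) - m(-196, -155)) = (-345 - 649) + (-68 - 1*(-196)) = -994 + (-68 + 196) = -994 + 128 = -866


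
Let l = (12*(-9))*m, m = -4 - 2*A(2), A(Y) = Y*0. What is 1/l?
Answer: 1/432 ≈ 0.0023148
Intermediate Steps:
A(Y) = 0
m = -4 (m = -4 - 2*0 = -4 + 0 = -4)
l = 432 (l = (12*(-9))*(-4) = -108*(-4) = 432)
1/l = 1/432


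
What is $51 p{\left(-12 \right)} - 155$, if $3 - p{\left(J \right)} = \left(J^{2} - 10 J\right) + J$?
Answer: $-12854$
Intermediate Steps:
$p{\left(J \right)} = 3 - J^{2} + 9 J$ ($p{\left(J \right)} = 3 - \left(\left(J^{2} - 10 J\right) + J\right) = 3 - \left(J^{2} - 9 J\right) = 3 - J^{2} + 9 J$)
$51 p{\left(-12 \right)} - 155 = 51 \left(3 - \left(-12\right)^{2} + 9 \left(-12\right)\right) - 155 = 51 \left(3 - 144 - 108\right) - 155 = 51 \left(-249\right) - 155 = -12699 - 155 = -12854$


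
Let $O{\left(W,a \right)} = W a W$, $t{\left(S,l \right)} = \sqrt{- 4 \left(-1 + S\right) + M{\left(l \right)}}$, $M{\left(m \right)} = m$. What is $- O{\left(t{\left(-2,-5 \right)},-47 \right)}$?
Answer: $329$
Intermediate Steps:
$t{\left(S,l \right)} = \sqrt{4 + l - 4 S}$ ($t{\left(S,l \right)} = \sqrt{- 4 \left(-1 + S\right) + l} = \sqrt{\left(4 - 4 S\right) + l} = \sqrt{4 + l - 4 S}$)
$O{\left(W,a \right)} = a W^{2}$
$- O{\left(t{\left(-2,-5 \right)},-47 \right)} = - \left(-47\right) \left(\sqrt{4 - 5 - -8}\right)^{2} = - \left(-47\right) \left(\sqrt{4 - 5 + 8}\right)^{2} = - \left(-47\right) \left(\sqrt{7}\right)^{2} = - \left(-47\right) 7 = \left(-1\right) \left(-329\right) = 329$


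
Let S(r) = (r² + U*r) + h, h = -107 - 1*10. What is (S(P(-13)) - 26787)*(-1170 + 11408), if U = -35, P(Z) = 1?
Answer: -275791244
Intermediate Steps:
h = -117 (h = -107 - 10 = -117)
S(r) = -117 + r² - 35*r (S(r) = (r² - 35*r) - 117 = -117 + r² - 35*r)
(S(P(-13)) - 26787)*(-1170 + 11408) = ((-117 + 1² - 35*1) - 26787)*(-1170 + 11408) = ((-117 + 1 - 35) - 26787)*10238 = (-151 - 26787)*10238 = -26938*10238 = -275791244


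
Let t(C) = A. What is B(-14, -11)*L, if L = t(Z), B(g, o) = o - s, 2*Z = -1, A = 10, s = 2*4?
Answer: -190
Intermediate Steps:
s = 8
Z = -½ (Z = (½)*(-1) = -½ ≈ -0.50000)
B(g, o) = -8 + o (B(g, o) = o - 1*8 = o - 8 = -8 + o)
t(C) = 10
L = 10
B(-14, -11)*L = (-8 - 11)*10 = -19*10 = -190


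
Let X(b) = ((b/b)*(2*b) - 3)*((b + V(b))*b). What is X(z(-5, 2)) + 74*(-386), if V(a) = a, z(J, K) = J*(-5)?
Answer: 30186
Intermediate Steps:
z(J, K) = -5*J
X(b) = 2*b²*(-3 + 2*b) (X(b) = ((b/b)*(2*b) - 3)*((b + b)*b) = (1*(2*b) - 3)*((2*b)*b) = (2*b - 3)*(2*b²) = (-3 + 2*b)*(2*b²) = 2*b²*(-3 + 2*b))
X(z(-5, 2)) + 74*(-386) = (-5*(-5))²*(-6 + 4*(-5*(-5))) + 74*(-386) = 25²*(-6 + 4*25) - 28564 = 625*(-6 + 100) - 28564 = 625*94 - 28564 = 58750 - 28564 = 30186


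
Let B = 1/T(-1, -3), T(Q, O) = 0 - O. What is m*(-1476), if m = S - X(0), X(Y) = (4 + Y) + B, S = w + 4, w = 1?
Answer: -984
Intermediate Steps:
T(Q, O) = -O
B = ⅓ (B = 1/(-1*(-3)) = 1/3 = ⅓ ≈ 0.33333)
S = 5 (S = 1 + 4 = 5)
X(Y) = 13/3 + Y (X(Y) = (4 + Y) + ⅓ = 13/3 + Y)
m = ⅔ (m = 5 - (13/3 + 0) = 5 - 1*13/3 = 5 - 13/3 = ⅔ ≈ 0.66667)
m*(-1476) = (⅔)*(-1476) = -984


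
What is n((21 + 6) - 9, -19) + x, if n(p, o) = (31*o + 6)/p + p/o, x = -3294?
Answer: -1137949/342 ≈ -3327.3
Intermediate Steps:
n(p, o) = p/o + (6 + 31*o)/p (n(p, o) = (6 + 31*o)/p + p/o = p/o + (6 + 31*o)/p)
n((21 + 6) - 9, -19) + x = (6/((21 + 6) - 9) + ((21 + 6) - 9)/(-19) + 31*(-19)/((21 + 6) - 9)) - 3294 = (6/(27 - 9) + (27 - 9)*(-1/19) + 31*(-19)/(27 - 9)) - 3294 = (6/18 + 18*(-1/19) + 31*(-19)/18) - 3294 = (6*(1/18) - 18/19 + 31*(-19)*(1/18)) - 3294 = (⅓ - 18/19 - 589/18) - 3294 = -11401/342 - 3294 = -1137949/342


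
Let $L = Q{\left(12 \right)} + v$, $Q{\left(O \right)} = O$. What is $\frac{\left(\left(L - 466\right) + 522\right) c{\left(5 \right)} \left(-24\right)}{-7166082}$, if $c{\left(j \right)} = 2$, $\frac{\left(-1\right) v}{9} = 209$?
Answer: $- \frac{2072}{170621} \approx -0.012144$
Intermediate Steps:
$v = -1881$ ($v = \left(-9\right) 209 = -1881$)
$L = -1869$ ($L = 12 - 1881 = -1869$)
$\frac{\left(\left(L - 466\right) + 522\right) c{\left(5 \right)} \left(-24\right)}{-7166082} = \frac{\left(\left(-1869 - 466\right) + 522\right) 2 \left(-24\right)}{-7166082} = \left(\left(-1869 - 466\right) + 522\right) \left(-48\right) \left(- \frac{1}{7166082}\right) = \left(-2335 + 522\right) \left(-48\right) \left(- \frac{1}{7166082}\right) = \left(-1813\right) \left(-48\right) \left(- \frac{1}{7166082}\right) = 87024 \left(- \frac{1}{7166082}\right) = - \frac{2072}{170621}$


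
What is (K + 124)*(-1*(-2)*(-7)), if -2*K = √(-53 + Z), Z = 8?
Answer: -1736 + 21*I*√5 ≈ -1736.0 + 46.957*I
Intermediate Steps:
K = -3*I*√5/2 (K = -√(-53 + 8)/2 = -3*I*√5/2 ≈ -3.3541*I)
(K + 124)*(-1*(-2)*(-7)) = (-3*I*√5/2 + 124)*(-1*(-2)*(-7)) = (124 - 3*I*√5/2)*(2*(-7)) = (124 - 3*I*√5/2)*(-14) = -1736 + 21*I*√5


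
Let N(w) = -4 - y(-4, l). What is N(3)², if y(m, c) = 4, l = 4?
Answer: 64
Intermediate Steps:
N(w) = -8 (N(w) = -4 - 1*4 = -4 - 4 = -8)
N(3)² = (-8)² = 64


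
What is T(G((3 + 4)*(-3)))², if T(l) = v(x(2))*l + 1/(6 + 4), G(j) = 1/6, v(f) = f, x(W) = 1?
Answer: 16/225 ≈ 0.071111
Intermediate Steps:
G(j) = ⅙
T(l) = ⅒ + l (T(l) = 1*l + 1/(6 + 4) = l + 1/10 = l + ⅒ = ⅒ + l)
T(G((3 + 4)*(-3)))² = (⅒ + ⅙)² = (4/15)² = 16/225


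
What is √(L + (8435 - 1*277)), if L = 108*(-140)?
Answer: 59*I*√2 ≈ 83.439*I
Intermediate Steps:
L = -15120
√(L + (8435 - 1*277)) = √(-15120 + (8435 - 1*277)) = √(-15120 + (8435 - 277)) = √(-15120 + 8158) = √(-6962) = 59*I*√2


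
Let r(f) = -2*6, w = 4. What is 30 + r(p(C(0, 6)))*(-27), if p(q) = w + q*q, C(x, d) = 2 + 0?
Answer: 354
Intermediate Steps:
C(x, d) = 2
p(q) = 4 + q**2 (p(q) = 4 + q*q = 4 + q**2)
r(f) = -12
30 + r(p(C(0, 6)))*(-27) = 30 - 12*(-27) = 30 + 324 = 354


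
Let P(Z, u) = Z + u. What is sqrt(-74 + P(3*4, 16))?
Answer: I*sqrt(46) ≈ 6.7823*I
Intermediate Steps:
sqrt(-74 + P(3*4, 16)) = sqrt(-74 + (3*4 + 16)) = sqrt(-74 + (12 + 16)) = sqrt(-74 + 28) = sqrt(-46) = I*sqrt(46)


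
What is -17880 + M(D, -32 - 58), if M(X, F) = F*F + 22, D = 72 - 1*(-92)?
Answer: -9758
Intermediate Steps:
D = 164 (D = 72 + 92 = 164)
M(X, F) = 22 + F² (M(X, F) = F² + 22 = 22 + F²)
-17880 + M(D, -32 - 58) = -17880 + (22 + (-32 - 58)²) = -17880 + (22 + (-90)²) = -17880 + (22 + 8100) = -17880 + 8122 = -9758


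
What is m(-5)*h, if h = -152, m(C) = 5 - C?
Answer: -1520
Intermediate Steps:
m(-5)*h = (5 - 1*(-5))*(-152) = (5 + 5)*(-152) = 10*(-152) = -1520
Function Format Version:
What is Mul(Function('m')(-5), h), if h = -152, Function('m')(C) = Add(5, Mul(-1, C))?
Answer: -1520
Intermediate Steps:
Mul(Function('m')(-5), h) = Mul(Add(5, Mul(-1, -5)), -152) = Mul(Add(5, 5), -152) = Mul(10, -152) = -1520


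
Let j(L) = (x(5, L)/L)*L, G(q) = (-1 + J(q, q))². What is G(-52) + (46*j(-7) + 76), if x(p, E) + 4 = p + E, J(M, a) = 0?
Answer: -199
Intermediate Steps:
x(p, E) = -4 + E + p (x(p, E) = -4 + (p + E) = -4 + (E + p) = -4 + E + p)
G(q) = 1 (G(q) = (-1 + 0)² = (-1)² = 1)
j(L) = 1 + L (j(L) = ((-4 + L + 5)/L)*L = ((1 + L)/L)*L = 1 + L)
G(-52) + (46*j(-7) + 76) = 1 + (46*(1 - 7) + 76) = 1 + (46*(-6) + 76) = 1 + (-276 + 76) = 1 - 200 = -199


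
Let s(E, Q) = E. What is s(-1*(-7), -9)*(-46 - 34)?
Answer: -560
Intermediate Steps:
s(-1*(-7), -9)*(-46 - 34) = (-1*(-7))*(-46 - 34) = 7*(-80) = -560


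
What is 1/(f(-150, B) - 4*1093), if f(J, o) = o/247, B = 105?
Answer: -247/1079779 ≈ -0.00022875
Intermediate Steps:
f(J, o) = o/247 (f(J, o) = o*(1/247) = o/247)
1/(f(-150, B) - 4*1093) = 1/((1/247)*105 - 4*1093) = 1/(105/247 - 4372) = 1/(-1079779/247) = -247/1079779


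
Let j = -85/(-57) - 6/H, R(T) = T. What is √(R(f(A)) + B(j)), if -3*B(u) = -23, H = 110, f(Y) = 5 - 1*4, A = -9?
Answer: √78/3 ≈ 2.9439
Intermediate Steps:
f(Y) = 1 (f(Y) = 5 - 4 = 1)
j = 4504/3135 (j = -85/(-57) - 6/110 = -85*(-1/57) - 6*1/110 = 85/57 - 3/55 = 4504/3135 ≈ 1.4367)
B(u) = 23/3 (B(u) = -⅓*(-23) = 23/3)
√(R(f(A)) + B(j)) = √(1 + 23/3) = √(26/3) = √78/3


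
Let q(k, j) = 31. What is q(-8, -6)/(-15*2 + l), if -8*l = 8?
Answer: -1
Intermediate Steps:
l = -1 (l = -⅛*8 = -1)
q(-8, -6)/(-15*2 + l) = 31/(-15*2 - 1) = 31/(-30 - 1) = 31/(-31) = 31*(-1/31) = -1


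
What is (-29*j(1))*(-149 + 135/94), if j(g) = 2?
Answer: 402259/47 ≈ 8558.7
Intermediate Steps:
(-29*j(1))*(-149 + 135/94) = (-29*2)*(-149 + 135/94) = -58*(-149 + 135*(1/94)) = -58*(-149 + 135/94) = -58*(-13871/94) = 402259/47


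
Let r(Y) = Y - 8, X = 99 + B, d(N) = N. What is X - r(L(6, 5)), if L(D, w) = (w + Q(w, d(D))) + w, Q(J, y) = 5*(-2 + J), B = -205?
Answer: -123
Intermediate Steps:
Q(J, y) = -10 + 5*J
L(D, w) = -10 + 7*w (L(D, w) = (w + (-10 + 5*w)) + w = (-10 + 6*w) + w = -10 + 7*w)
X = -106 (X = 99 - 205 = -106)
r(Y) = -8 + Y
X - r(L(6, 5)) = -106 - (-8 + (-10 + 7*5)) = -106 - (-8 + (-10 + 35)) = -106 - (-8 + 25) = -106 - 1*17 = -106 - 17 = -123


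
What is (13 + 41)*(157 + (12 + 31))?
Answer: 10800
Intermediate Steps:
(13 + 41)*(157 + (12 + 31)) = 54*(157 + 43) = 54*200 = 10800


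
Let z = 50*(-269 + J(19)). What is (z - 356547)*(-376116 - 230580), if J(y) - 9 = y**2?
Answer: 213251823912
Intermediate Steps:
J(y) = 9 + y**2
z = 5050 (z = 50*(-269 + (9 + 19**2)) = 50*(-269 + (9 + 361)) = 50*(-269 + 370) = 50*101 = 5050)
(z - 356547)*(-376116 - 230580) = (5050 - 356547)*(-376116 - 230580) = -351497*(-606696) = 213251823912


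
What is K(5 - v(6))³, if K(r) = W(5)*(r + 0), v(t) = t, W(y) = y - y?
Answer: 0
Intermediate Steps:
W(y) = 0
K(r) = 0 (K(r) = 0*(r + 0) = 0*r = 0)
K(5 - v(6))³ = 0³ = 0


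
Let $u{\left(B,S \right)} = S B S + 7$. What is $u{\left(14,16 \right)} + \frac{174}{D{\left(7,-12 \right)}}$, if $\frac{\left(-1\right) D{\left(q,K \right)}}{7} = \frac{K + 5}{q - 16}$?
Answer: $\frac{174393}{49} \approx 3559.0$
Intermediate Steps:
$D{\left(q,K \right)} = - \frac{7 \left(5 + K\right)}{-16 + q}$ ($D{\left(q,K \right)} = - 7 \frac{K + 5}{q - 16} = - 7 \frac{5 + K}{-16 + q} = - \frac{7 \left(5 + K\right)}{-16 + q}$)
$u{\left(B,S \right)} = 7 + B S^{2}$ ($u{\left(B,S \right)} = B S S + 7 = B S^{2} + 7 = 7 + B S^{2}$)
$u{\left(14,16 \right)} + \frac{174}{D{\left(7,-12 \right)}} = \left(7 + 14 \cdot 16^{2}\right) + \frac{174}{7 \frac{1}{-16 + 7} \left(-5 - -12\right)} = \left(7 + 14 \cdot 256\right) + \frac{174}{7 \frac{1}{-9} \left(-5 + 12\right)} = \left(7 + 3584\right) + \frac{174}{7 \left(- \frac{1}{9}\right) 7} = 3591 + \frac{174}{- \frac{49}{9}} = 3591 + 174 \left(- \frac{9}{49}\right) = 3591 - \frac{1566}{49} = \frac{174393}{49}$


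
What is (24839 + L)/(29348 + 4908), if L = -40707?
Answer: -3967/8564 ≈ -0.46322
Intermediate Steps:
(24839 + L)/(29348 + 4908) = (24839 - 40707)/(29348 + 4908) = -15868/34256 = -15868*1/34256 = -3967/8564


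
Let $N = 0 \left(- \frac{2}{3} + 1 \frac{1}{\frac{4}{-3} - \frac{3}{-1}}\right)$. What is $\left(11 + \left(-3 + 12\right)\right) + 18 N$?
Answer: $20$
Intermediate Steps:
$N = 0$ ($N = 0 \left(\left(-2\right) \frac{1}{3} + 1 \frac{1}{4 \left(- \frac{1}{3}\right) - -3}\right) = 0 \left(- \frac{2}{3} + 1 \frac{1}{- \frac{4}{3} + 3}\right) = 0 \left(- \frac{2}{3} + 1 \frac{1}{\frac{5}{3}}\right) = 0 \left(- \frac{2}{3} + 1 \cdot \frac{3}{5}\right) = 0 \left(- \frac{2}{3} + \frac{3}{5}\right) = 0 \left(- \frac{1}{15}\right) = 0$)
$\left(11 + \left(-3 + 12\right)\right) + 18 N = \left(11 + \left(-3 + 12\right)\right) + 18 \cdot 0 = \left(11 + 9\right) + 0 = 20 + 0 = 20$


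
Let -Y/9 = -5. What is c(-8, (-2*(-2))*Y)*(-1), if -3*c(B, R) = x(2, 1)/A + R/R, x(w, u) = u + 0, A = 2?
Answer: 1/2 ≈ 0.50000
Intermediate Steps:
Y = 45 (Y = -9*(-5) = 45)
x(w, u) = u
c(B, R) = -1/2 (c(B, R) = -(1/2 + R/R)/3 = -(1*(1/2) + 1)/3 = -(1/2 + 1)/3 = -1/3*3/2 = -1/2)
c(-8, (-2*(-2))*Y)*(-1) = -1/2*(-1) = 1/2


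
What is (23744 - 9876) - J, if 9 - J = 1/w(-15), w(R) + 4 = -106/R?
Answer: 637529/46 ≈ 13859.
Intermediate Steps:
w(R) = -4 - 106/R
J = 399/46 (J = 9 - 1/(-4 - 106/(-15)) = 9 - 1/(-4 - 106*(-1/15)) = 9 - 1/(-4 + 106/15) = 9 - 1/46/15 = 9 - 1*15/46 = 9 - 15/46 = 399/46 ≈ 8.6739)
(23744 - 9876) - J = (23744 - 9876) - 1*399/46 = 13868 - 399/46 = 637529/46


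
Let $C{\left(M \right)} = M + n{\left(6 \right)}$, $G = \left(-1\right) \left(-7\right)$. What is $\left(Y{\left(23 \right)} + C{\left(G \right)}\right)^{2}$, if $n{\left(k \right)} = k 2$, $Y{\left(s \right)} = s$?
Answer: $1764$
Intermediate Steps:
$n{\left(k \right)} = 2 k$
$G = 7$
$C{\left(M \right)} = 12 + M$ ($C{\left(M \right)} = M + 2 \cdot 6 = M + 12 = 12 + M$)
$\left(Y{\left(23 \right)} + C{\left(G \right)}\right)^{2} = \left(23 + \left(12 + 7\right)\right)^{2} = \left(23 + 19\right)^{2} = 42^{2} = 1764$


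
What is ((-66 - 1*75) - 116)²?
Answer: 66049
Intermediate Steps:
((-66 - 1*75) - 116)² = ((-66 - 75) - 116)² = (-141 - 116)² = (-257)² = 66049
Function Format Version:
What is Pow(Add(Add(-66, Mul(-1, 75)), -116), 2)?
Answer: 66049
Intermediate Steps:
Pow(Add(Add(-66, Mul(-1, 75)), -116), 2) = Pow(Add(Add(-66, -75), -116), 2) = Pow(Add(-141, -116), 2) = Pow(-257, 2) = 66049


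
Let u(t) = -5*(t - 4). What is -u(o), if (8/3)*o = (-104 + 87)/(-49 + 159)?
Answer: -3571/176 ≈ -20.290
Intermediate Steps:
o = -51/880 (o = 3*((-104 + 87)/(-49 + 159))/8 = 3*(-17/110)/8 = 3*(-17*1/110)/8 = (3/8)*(-17/110) = -51/880 ≈ -0.057955)
u(t) = 20 - 5*t (u(t) = -5*(-4 + t) = 20 - 5*t)
-u(o) = -(20 - 5*(-51/880)) = -(20 + 51/176) = -1*3571/176 = -3571/176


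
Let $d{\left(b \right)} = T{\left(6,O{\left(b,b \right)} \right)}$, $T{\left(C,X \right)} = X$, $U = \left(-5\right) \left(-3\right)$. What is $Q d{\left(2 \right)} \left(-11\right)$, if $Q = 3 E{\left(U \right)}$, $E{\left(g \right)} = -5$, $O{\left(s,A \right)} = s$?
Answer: $330$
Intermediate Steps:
$U = 15$
$d{\left(b \right)} = b$
$Q = -15$ ($Q = 3 \left(-5\right) = -15$)
$Q d{\left(2 \right)} \left(-11\right) = \left(-15\right) 2 \left(-11\right) = \left(-30\right) \left(-11\right) = 330$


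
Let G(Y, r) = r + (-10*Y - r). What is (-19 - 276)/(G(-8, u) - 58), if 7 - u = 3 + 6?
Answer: -295/22 ≈ -13.409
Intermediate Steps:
u = -2 (u = 7 - (3 + 6) = 7 - 1*9 = 7 - 9 = -2)
G(Y, r) = -10*Y (G(Y, r) = r + (-r - 10*Y) = -10*Y)
(-19 - 276)/(G(-8, u) - 58) = (-19 - 276)/(-10*(-8) - 58) = -295/(80 - 58) = -295/22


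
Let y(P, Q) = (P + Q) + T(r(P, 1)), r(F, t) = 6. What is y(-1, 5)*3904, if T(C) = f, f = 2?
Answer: 23424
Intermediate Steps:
T(C) = 2
y(P, Q) = 2 + P + Q (y(P, Q) = (P + Q) + 2 = 2 + P + Q)
y(-1, 5)*3904 = (2 - 1 + 5)*3904 = 6*3904 = 23424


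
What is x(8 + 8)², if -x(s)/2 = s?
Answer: 1024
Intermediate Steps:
x(s) = -2*s
x(8 + 8)² = (-2*(8 + 8))² = (-2*16)² = (-32)² = 1024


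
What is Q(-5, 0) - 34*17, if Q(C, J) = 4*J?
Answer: -578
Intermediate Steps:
Q(-5, 0) - 34*17 = 4*0 - 34*17 = 0 - 578 = -578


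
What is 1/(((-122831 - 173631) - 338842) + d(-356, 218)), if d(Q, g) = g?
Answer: -1/635086 ≈ -1.5746e-6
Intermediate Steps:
1/(((-122831 - 173631) - 338842) + d(-356, 218)) = 1/(((-122831 - 173631) - 338842) + 218) = 1/((-296462 - 338842) + 218) = 1/(-635304 + 218) = 1/(-635086) = -1/635086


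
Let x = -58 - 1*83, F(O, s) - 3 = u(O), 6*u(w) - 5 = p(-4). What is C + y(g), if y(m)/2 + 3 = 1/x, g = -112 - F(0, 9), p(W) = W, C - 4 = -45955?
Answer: -6479939/141 ≈ -45957.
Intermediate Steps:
C = -45951 (C = 4 - 45955 = -45951)
u(w) = 1/6 (u(w) = 5/6 + (1/6)*(-4) = 5/6 - 2/3 = 1/6)
F(O, s) = 19/6 (F(O, s) = 3 + 1/6 = 19/6)
x = -141 (x = -58 - 83 = -141)
g = -691/6 (g = -112 - 1*19/6 = -112 - 19/6 = -691/6 ≈ -115.17)
y(m) = -848/141 (y(m) = -6 + 2/(-141) = -6 + 2*(-1/141) = -6 - 2/141 = -848/141)
C + y(g) = -45951 - 848/141 = -6479939/141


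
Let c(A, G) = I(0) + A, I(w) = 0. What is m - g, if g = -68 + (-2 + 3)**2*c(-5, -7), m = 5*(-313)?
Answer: -1492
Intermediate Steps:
c(A, G) = A (c(A, G) = 0 + A = A)
m = -1565
g = -73 (g = -68 + (-2 + 3)**2*(-5) = -68 + 1**2*(-5) = -68 + 1*(-5) = -68 - 5 = -73)
m - g = -1565 - 1*(-73) = -1565 + 73 = -1492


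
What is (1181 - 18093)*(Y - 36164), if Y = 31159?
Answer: 84644560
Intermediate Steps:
(1181 - 18093)*(Y - 36164) = (1181 - 18093)*(31159 - 36164) = -16912*(-5005) = 84644560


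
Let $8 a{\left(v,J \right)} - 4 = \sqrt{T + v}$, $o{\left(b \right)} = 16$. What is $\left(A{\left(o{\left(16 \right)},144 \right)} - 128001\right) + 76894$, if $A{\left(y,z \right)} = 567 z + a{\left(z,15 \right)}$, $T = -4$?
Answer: $\frac{61083}{2} + \frac{\sqrt{35}}{4} \approx 30543.0$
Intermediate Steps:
$a{\left(v,J \right)} = \frac{1}{2} + \frac{\sqrt{-4 + v}}{8}$
$A{\left(y,z \right)} = \frac{1}{2} + 567 z + \frac{\sqrt{-4 + z}}{8}$ ($A{\left(y,z \right)} = 567 z + \left(\frac{1}{2} + \frac{\sqrt{-4 + z}}{8}\right) = \frac{1}{2} + 567 z + \frac{\sqrt{-4 + z}}{8}$)
$\left(A{\left(o{\left(16 \right)},144 \right)} - 128001\right) + 76894 = \left(\left(\frac{1}{2} + 567 \cdot 144 + \frac{\sqrt{-4 + 144}}{8}\right) - 128001\right) + 76894 = \left(\left(\frac{1}{2} + 81648 + \frac{\sqrt{140}}{8}\right) - 128001\right) + 76894 = \left(\left(\frac{1}{2} + 81648 + \frac{2 \sqrt{35}}{8}\right) - 128001\right) + 76894 = \left(\left(\frac{1}{2} + 81648 + \frac{\sqrt{35}}{4}\right) - 128001\right) + 76894 = \left(\left(\frac{163297}{2} + \frac{\sqrt{35}}{4}\right) - 128001\right) + 76894 = \left(- \frac{92705}{2} + \frac{\sqrt{35}}{4}\right) + 76894 = \frac{61083}{2} + \frac{\sqrt{35}}{4}$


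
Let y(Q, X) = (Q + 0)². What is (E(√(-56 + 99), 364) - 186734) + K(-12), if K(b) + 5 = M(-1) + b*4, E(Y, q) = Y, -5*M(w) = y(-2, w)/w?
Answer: -933931/5 + √43 ≈ -1.8678e+5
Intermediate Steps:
y(Q, X) = Q²
M(w) = -4/(5*w) (M(w) = -(-2)²/(5*w) = -4/(5*w))
K(b) = -21/5 + 4*b (K(b) = -5 + (-⅘/(-1) + b*4) = -5 + (-⅘*(-1) + 4*b) = -5 + (⅘ + 4*b) = -21/5 + 4*b)
(E(√(-56 + 99), 364) - 186734) + K(-12) = (√(-56 + 99) - 186734) + (-21/5 + 4*(-12)) = (√43 - 186734) + (-21/5 - 48) = (-186734 + √43) - 261/5 = -933931/5 + √43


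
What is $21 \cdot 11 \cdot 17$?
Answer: $3927$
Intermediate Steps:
$21 \cdot 11 \cdot 17 = 231 \cdot 17 = 3927$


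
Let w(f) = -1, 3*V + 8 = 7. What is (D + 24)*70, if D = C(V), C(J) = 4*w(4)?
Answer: 1400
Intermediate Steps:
V = -⅓ (V = -8/3 + (⅓)*7 = -8/3 + 7/3 = -⅓ ≈ -0.33333)
C(J) = -4 (C(J) = 4*(-1) = -4)
D = -4
(D + 24)*70 = (-4 + 24)*70 = 20*70 = 1400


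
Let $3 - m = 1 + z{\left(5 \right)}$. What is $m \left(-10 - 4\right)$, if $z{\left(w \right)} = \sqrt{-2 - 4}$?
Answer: $-28 + 14 i \sqrt{6} \approx -28.0 + 34.293 i$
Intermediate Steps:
$z{\left(w \right)} = i \sqrt{6}$ ($z{\left(w \right)} = \sqrt{-6} = i \sqrt{6}$)
$m = 2 - i \sqrt{6}$ ($m = 3 - \left(1 + i \sqrt{6}\right) = 2 - i \sqrt{6} \approx 2.0 - 2.4495 i$)
$m \left(-10 - 4\right) = \left(2 - i \sqrt{6}\right) \left(-10 - 4\right) = \left(2 - i \sqrt{6}\right) \left(-14\right) = -28 + 14 i \sqrt{6}$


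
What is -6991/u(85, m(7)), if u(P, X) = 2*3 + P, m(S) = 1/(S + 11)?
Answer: -6991/91 ≈ -76.824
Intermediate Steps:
m(S) = 1/(11 + S)
u(P, X) = 6 + P
-6991/u(85, m(7)) = -6991/(6 + 85) = -6991/91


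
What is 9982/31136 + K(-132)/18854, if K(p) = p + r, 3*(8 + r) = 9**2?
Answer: 6595795/20965648 ≈ 0.31460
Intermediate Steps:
r = 19 (r = -8 + (1/3)*9**2 = -8 + (1/3)*81 = -8 + 27 = 19)
K(p) = 19 + p (K(p) = p + 19 = 19 + p)
9982/31136 + K(-132)/18854 = 9982/31136 + (19 - 132)/18854 = 9982*(1/31136) - 113*1/18854 = 713/2224 - 113/18854 = 6595795/20965648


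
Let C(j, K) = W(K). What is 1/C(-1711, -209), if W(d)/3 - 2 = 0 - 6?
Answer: -1/12 ≈ -0.083333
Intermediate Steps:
W(d) = -12 (W(d) = 6 + 3*(0 - 6) = 6 + 3*(-6) = 6 - 18 = -12)
C(j, K) = -12
1/C(-1711, -209) = 1/(-12) = -1/12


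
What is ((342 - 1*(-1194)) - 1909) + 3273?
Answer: 2900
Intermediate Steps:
((342 - 1*(-1194)) - 1909) + 3273 = ((342 + 1194) - 1909) + 3273 = (1536 - 1909) + 3273 = -373 + 3273 = 2900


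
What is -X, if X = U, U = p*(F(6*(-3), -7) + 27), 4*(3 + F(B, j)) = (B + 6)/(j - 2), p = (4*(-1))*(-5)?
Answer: -1460/3 ≈ -486.67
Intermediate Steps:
p = 20 (p = -4*(-5) = 20)
F(B, j) = -3 + (6 + B)/(4*(-2 + j)) (F(B, j) = -3 + ((B + 6)/(j - 2))/4 = -3 + ((6 + B)/(-2 + j))/4 = -3 + (6 + B)/(4*(-2 + j)))
U = 1460/3 (U = 20*((30 + 6*(-3) - 12*(-7))/(4*(-2 - 7)) + 27) = 20*((1/4)*(30 - 18 + 84)/(-9) + 27) = 20*((1/4)*(-1/9)*96 + 27) = 20*(-8/3 + 27) = 20*(73/3) = 1460/3 ≈ 486.67)
X = 1460/3 ≈ 486.67
-X = -1*1460/3 = -1460/3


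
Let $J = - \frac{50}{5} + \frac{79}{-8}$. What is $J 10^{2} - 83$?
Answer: $- \frac{4141}{2} \approx -2070.5$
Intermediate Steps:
$J = - \frac{159}{8}$ ($J = \left(-50\right) \frac{1}{5} + 79 \left(- \frac{1}{8}\right) = -10 - \frac{79}{8} = - \frac{159}{8} \approx -19.875$)
$J 10^{2} - 83 = - \frac{159 \cdot 10^{2}}{8} - 83 = \left(- \frac{159}{8}\right) 100 - 83 = - \frac{3975}{2} - 83 = - \frac{4141}{2}$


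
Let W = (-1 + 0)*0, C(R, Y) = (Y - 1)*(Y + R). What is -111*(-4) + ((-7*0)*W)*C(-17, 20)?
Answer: 444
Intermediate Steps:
C(R, Y) = (-1 + Y)*(R + Y)
W = 0 (W = -1*0 = 0)
-111*(-4) + ((-7*0)*W)*C(-17, 20) = -111*(-4) + (-7*0*0)*(20**2 - 1*(-17) - 1*20 - 17*20) = -37*(-12) + (0*0)*(400 + 17 - 20 - 340) = 444 + 0*57 = 444 + 0 = 444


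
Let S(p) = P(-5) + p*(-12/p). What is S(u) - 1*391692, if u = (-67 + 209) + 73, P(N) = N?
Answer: -391709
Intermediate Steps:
u = 215 (u = 142 + 73 = 215)
S(p) = -17 (S(p) = -5 + p*(-12/p) = -5 - 12 = -17)
S(u) - 1*391692 = -17 - 1*391692 = -17 - 391692 = -391709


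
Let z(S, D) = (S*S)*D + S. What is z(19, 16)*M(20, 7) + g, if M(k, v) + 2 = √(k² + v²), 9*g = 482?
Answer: -103828/9 + 5795*√449 ≈ 1.1126e+5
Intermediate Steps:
g = 482/9 (g = (⅑)*482 = 482/9 ≈ 53.556)
z(S, D) = S + D*S² (z(S, D) = S²*D + S = D*S² + S = S + D*S²)
M(k, v) = -2 + √(k² + v²)
z(19, 16)*M(20, 7) + g = (19*(1 + 16*19))*(-2 + √(20² + 7²)) + 482/9 = (19*(1 + 304))*(-2 + √(400 + 49)) + 482/9 = (19*305)*(-2 + √449) + 482/9 = 5795*(-2 + √449) + 482/9 = (-11590 + 5795*√449) + 482/9 = -103828/9 + 5795*√449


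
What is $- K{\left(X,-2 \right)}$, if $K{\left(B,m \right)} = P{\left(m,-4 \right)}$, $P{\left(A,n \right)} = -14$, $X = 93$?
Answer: $14$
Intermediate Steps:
$K{\left(B,m \right)} = -14$
$- K{\left(X,-2 \right)} = \left(-1\right) \left(-14\right) = 14$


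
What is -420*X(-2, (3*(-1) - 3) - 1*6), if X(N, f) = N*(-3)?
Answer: -2520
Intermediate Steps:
X(N, f) = -3*N
-420*X(-2, (3*(-1) - 3) - 1*6) = -(-1260)*(-2) = -420*6 = -2520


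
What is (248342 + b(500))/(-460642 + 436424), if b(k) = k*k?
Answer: -249171/12109 ≈ -20.577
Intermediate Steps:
b(k) = k²
(248342 + b(500))/(-460642 + 436424) = (248342 + 500²)/(-460642 + 436424) = (248342 + 250000)/(-24218) = 498342*(-1/24218) = -249171/12109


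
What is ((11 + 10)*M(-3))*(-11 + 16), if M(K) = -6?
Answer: -630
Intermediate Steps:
((11 + 10)*M(-3))*(-11 + 16) = ((11 + 10)*(-6))*(-11 + 16) = (21*(-6))*5 = -126*5 = -630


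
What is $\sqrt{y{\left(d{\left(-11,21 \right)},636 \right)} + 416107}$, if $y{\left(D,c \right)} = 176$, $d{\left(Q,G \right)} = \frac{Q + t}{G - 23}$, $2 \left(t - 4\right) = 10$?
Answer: $\sqrt{416283} \approx 645.2$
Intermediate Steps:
$t = 9$ ($t = 4 + \frac{1}{2} \cdot 10 = 4 + 5 = 9$)
$d{\left(Q,G \right)} = \frac{9 + Q}{-23 + G}$ ($d{\left(Q,G \right)} = \frac{Q + 9}{G - 23} = \frac{9 + Q}{-23 + G}$)
$\sqrt{y{\left(d{\left(-11,21 \right)},636 \right)} + 416107} = \sqrt{176 + 416107} = \sqrt{416283}$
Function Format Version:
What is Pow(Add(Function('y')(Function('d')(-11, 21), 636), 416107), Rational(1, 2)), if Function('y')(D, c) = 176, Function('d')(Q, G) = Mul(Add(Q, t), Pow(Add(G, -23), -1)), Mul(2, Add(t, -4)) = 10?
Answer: Pow(416283, Rational(1, 2)) ≈ 645.20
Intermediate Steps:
t = 9 (t = Add(4, Mul(Rational(1, 2), 10)) = Add(4, 5) = 9)
Function('d')(Q, G) = Mul(Pow(Add(-23, G), -1), Add(9, Q)) (Function('d')(Q, G) = Mul(Add(Q, 9), Pow(Add(G, -23), -1)) = Mul(Add(9, Q), Pow(Add(-23, G), -1)) = Mul(Pow(Add(-23, G), -1), Add(9, Q)))
Pow(Add(Function('y')(Function('d')(-11, 21), 636), 416107), Rational(1, 2)) = Pow(Add(176, 416107), Rational(1, 2)) = Pow(416283, Rational(1, 2))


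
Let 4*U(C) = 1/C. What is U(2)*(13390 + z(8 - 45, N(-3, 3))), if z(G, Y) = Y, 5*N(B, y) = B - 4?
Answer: 66943/40 ≈ 1673.6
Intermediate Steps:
N(B, y) = -⅘ + B/5 (N(B, y) = (B - 4)/5 = (-4 + B)/5 = -⅘ + B/5)
U(C) = 1/(4*C)
U(2)*(13390 + z(8 - 45, N(-3, 3))) = ((¼)/2)*(13390 + (-⅘ + (⅕)*(-3))) = ((¼)*(½))*(13390 + (-⅘ - ⅗)) = (13390 - 7/5)/8 = (⅛)*(66943/5) = 66943/40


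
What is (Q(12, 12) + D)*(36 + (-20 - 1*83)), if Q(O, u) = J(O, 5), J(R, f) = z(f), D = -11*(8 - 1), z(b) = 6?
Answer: 4757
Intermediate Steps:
D = -77 (D = -11*7 = -77)
J(R, f) = 6
Q(O, u) = 6
(Q(12, 12) + D)*(36 + (-20 - 1*83)) = (6 - 77)*(36 + (-20 - 1*83)) = -71*(36 + (-20 - 83)) = -71*(36 - 103) = -71*(-67) = 4757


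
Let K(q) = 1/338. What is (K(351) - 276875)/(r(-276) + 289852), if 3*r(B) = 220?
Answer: -280751247/293984288 ≈ -0.95499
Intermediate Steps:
K(q) = 1/338
r(B) = 220/3 (r(B) = (1/3)*220 = 220/3)
(K(351) - 276875)/(r(-276) + 289852) = (1/338 - 276875)/(220/3 + 289852) = -93583749/(338*869776/3) = -93583749/338*3/869776 = -280751247/293984288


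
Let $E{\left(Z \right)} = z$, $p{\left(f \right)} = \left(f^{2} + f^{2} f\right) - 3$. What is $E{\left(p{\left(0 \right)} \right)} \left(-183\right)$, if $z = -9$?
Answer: $1647$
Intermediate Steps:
$p{\left(f \right)} = -3 + f^{2} + f^{3}$ ($p{\left(f \right)} = \left(f^{2} + f^{3}\right) - 3 = -3 + f^{2} + f^{3}$)
$E{\left(Z \right)} = -9$
$E{\left(p{\left(0 \right)} \right)} \left(-183\right) = \left(-9\right) \left(-183\right) = 1647$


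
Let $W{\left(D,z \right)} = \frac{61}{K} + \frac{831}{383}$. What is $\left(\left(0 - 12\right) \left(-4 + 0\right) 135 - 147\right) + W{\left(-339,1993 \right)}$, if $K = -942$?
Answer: $\frac{2285617177}{360786} \approx 6335.1$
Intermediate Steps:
$W{\left(D,z \right)} = \frac{759439}{360786}$ ($W{\left(D,z \right)} = \frac{61}{-942} + \frac{831}{383} = 61 \left(- \frac{1}{942}\right) + 831 \cdot \frac{1}{383} = - \frac{61}{942} + \frac{831}{383} = \frac{759439}{360786}$)
$\left(\left(0 - 12\right) \left(-4 + 0\right) 135 - 147\right) + W{\left(-339,1993 \right)} = \left(\left(0 - 12\right) \left(-4 + 0\right) 135 - 147\right) + \frac{759439}{360786} = \left(\left(-12\right) \left(-4\right) 135 - 147\right) + \frac{759439}{360786} = \left(48 \cdot 135 - 147\right) + \frac{759439}{360786} = \left(6480 - 147\right) + \frac{759439}{360786} = 6333 + \frac{759439}{360786} = \frac{2285617177}{360786}$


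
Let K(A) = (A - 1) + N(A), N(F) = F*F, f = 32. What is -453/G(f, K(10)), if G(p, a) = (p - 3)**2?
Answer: -453/841 ≈ -0.53864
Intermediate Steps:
N(F) = F**2
K(A) = -1 + A + A**2 (K(A) = (A - 1) + A**2 = (-1 + A) + A**2 = -1 + A + A**2)
G(p, a) = (-3 + p)**2
-453/G(f, K(10)) = -453/(-3 + 32)**2 = -453/(29**2) = -453/841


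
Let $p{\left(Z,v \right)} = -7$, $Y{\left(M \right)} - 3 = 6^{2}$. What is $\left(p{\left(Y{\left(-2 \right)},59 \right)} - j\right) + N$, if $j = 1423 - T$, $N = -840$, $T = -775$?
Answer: $-3045$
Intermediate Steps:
$Y{\left(M \right)} = 39$ ($Y{\left(M \right)} = 3 + 6^{2} = 3 + 36 = 39$)
$j = 2198$ ($j = 1423 - -775 = 1423 + 775 = 2198$)
$\left(p{\left(Y{\left(-2 \right)},59 \right)} - j\right) + N = \left(-7 - 2198\right) - 840 = -2205 - 840 = -3045$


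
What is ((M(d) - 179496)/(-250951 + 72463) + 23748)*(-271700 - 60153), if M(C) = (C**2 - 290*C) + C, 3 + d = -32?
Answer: -1056075130095/134 ≈ -7.8812e+9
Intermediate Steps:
d = -35 (d = -3 - 32 = -35)
M(C) = C**2 - 289*C
((M(d) - 179496)/(-250951 + 72463) + 23748)*(-271700 - 60153) = ((-35*(-289 - 35) - 179496)/(-250951 + 72463) + 23748)*(-271700 - 60153) = ((-35*(-324) - 179496)/(-178488) + 23748)*(-331853) = ((11340 - 179496)*(-1/178488) + 23748)*(-331853) = (-168156*(-1/178488) + 23748)*(-331853) = (4671/4958 + 23748)*(-331853) = (117747255/4958)*(-331853) = -1056075130095/134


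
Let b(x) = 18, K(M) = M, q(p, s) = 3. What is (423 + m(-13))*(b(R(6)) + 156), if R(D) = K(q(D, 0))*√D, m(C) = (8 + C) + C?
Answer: 70470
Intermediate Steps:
m(C) = 8 + 2*C
R(D) = 3*√D
(423 + m(-13))*(b(R(6)) + 156) = (423 + (8 + 2*(-13)))*(18 + 156) = (423 + (8 - 26))*174 = (423 - 18)*174 = 405*174 = 70470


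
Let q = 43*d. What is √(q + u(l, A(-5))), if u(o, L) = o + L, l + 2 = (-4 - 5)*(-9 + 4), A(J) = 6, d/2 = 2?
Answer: √221 ≈ 14.866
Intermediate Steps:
d = 4 (d = 2*2 = 4)
l = 43 (l = -2 + (-4 - 5)*(-9 + 4) = -2 - 9*(-5) = -2 + 45 = 43)
u(o, L) = L + o
q = 172 (q = 43*4 = 172)
√(q + u(l, A(-5))) = √(172 + (6 + 43)) = √(172 + 49) = √221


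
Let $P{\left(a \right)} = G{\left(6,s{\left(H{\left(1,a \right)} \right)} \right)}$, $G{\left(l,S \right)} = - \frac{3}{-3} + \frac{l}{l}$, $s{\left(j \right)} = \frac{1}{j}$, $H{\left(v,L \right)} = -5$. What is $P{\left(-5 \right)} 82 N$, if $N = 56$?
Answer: $9184$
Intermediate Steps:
$G{\left(l,S \right)} = 2$ ($G{\left(l,S \right)} = \left(-3\right) \left(- \frac{1}{3}\right) + 1 = 1 + 1 = 2$)
$P{\left(a \right)} = 2$
$P{\left(-5 \right)} 82 N = 2 \cdot 82 \cdot 56 = 164 \cdot 56 = 9184$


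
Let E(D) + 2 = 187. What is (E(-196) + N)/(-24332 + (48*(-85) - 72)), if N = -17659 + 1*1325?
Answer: 16149/28484 ≈ 0.56695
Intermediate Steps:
E(D) = 185 (E(D) = -2 + 187 = 185)
N = -16334 (N = -17659 + 1325 = -16334)
(E(-196) + N)/(-24332 + (48*(-85) - 72)) = (185 - 16334)/(-24332 + (48*(-85) - 72)) = -16149/(-24332 + (-4080 - 72)) = -16149/(-24332 - 4152) = -16149/(-28484) = -16149*(-1/28484) = 16149/28484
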